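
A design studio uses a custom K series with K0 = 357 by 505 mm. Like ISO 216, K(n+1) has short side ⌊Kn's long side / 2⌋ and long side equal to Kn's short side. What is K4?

K1: ⌊505/2⌋ × 357 = 252 × 357 mm
K2: ⌊357/2⌋ × 252 = 178 × 252 mm
K3: ⌊252/2⌋ × 178 = 126 × 178 mm
K4: ⌊178/2⌋ × 126 = 89 × 126 mm

89 × 126 mm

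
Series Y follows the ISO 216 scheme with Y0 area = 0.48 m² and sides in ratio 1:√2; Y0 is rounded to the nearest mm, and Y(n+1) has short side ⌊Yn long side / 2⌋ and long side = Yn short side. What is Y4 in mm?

Let Y0's short side be w mm. w · w√2 = 0.48 m² = 480,000 mm², so w ≈ 582.6 mm and w√2 ≈ 823.9 mm → Y0 = 583 × 824 mm.
Y1: ⌊824/2⌋ × 583 = 412 × 583 mm
Y2: ⌊583/2⌋ × 412 = 291 × 412 mm
Y3: ⌊412/2⌋ × 291 = 206 × 291 mm
Y4: ⌊291/2⌋ × 206 = 145 × 206 mm

145 × 206 mm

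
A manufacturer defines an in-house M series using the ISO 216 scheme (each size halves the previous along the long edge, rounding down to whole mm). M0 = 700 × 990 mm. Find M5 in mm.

M1: ⌊990/2⌋ × 700 = 495 × 700 mm
M2: ⌊700/2⌋ × 495 = 350 × 495 mm
M3: ⌊495/2⌋ × 350 = 247 × 350 mm
M4: ⌊350/2⌋ × 247 = 175 × 247 mm
M5: ⌊247/2⌋ × 175 = 123 × 175 mm

123 × 175 mm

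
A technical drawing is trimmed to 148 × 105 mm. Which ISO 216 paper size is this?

A6 (105 × 148 mm)

Aspect ratio 148/105 ≈ 1.410 — close to the ISO √2 ≈ 1.414.
In the A-series (A0 area = 1 m²): A6 = 105 × 148 mm.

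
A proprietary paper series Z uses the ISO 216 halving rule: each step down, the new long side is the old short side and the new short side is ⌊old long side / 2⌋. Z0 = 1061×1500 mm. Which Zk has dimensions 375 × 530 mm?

Z3

Z0: 1061 × 1500 mm
Z1: 750 × 1061 mm
Z2: 530 × 750 mm
Z3: 375 × 530 mm
Z4: 265 × 375 mm
→ matches Z3.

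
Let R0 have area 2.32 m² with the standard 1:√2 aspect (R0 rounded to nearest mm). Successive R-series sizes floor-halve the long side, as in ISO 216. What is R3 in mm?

452 × 640 mm

Let R0's short side be w mm. w · w√2 = 2.32 m² = 2,320,000 mm², so w ≈ 1280.8 mm and w√2 ≈ 1811.3 mm → R0 = 1281 × 1811 mm.
R1: ⌊1811/2⌋ × 1281 = 905 × 1281 mm
R2: ⌊1281/2⌋ × 905 = 640 × 905 mm
R3: ⌊905/2⌋ × 640 = 452 × 640 mm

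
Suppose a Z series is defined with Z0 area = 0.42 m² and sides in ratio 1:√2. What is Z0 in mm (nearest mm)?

Let the short side be w mm. Then w · w√2 = 0.42 m² = 420,000 mm².
w² = 420,000/√2, so w ≈ 545.0 mm; long side = w√2 ≈ 770.7 mm.

545 × 771 mm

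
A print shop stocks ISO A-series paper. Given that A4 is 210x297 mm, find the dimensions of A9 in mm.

A5: ⌊297/2⌋ × 210 = 148 × 210 mm
A6: ⌊210/2⌋ × 148 = 105 × 148 mm
A7: ⌊148/2⌋ × 105 = 74 × 105 mm
A8: ⌊105/2⌋ × 74 = 52 × 74 mm
A9: ⌊74/2⌋ × 52 = 37 × 52 mm

37 × 52 mm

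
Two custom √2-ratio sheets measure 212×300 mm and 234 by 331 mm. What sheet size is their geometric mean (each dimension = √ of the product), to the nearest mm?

Short side: √(212 · 234) = √49608 ≈ 222.7 → 223 mm
Long side: √(300 · 331) = √99300 ≈ 315.1 → 315 mm

223 × 315 mm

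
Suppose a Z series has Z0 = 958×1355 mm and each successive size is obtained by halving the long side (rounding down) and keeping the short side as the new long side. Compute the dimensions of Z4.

Z1: ⌊1355/2⌋ × 958 = 677 × 958 mm
Z2: ⌊958/2⌋ × 677 = 479 × 677 mm
Z3: ⌊677/2⌋ × 479 = 338 × 479 mm
Z4: ⌊479/2⌋ × 338 = 239 × 338 mm

239 × 338 mm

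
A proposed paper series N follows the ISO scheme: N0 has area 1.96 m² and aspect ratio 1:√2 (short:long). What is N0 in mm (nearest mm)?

Let the short side be w mm. Then w · w√2 = 1.96 m² = 1,960,000 mm².
w² = 1,960,000/√2, so w ≈ 1177.3 mm; long side = w√2 ≈ 1664.9 mm.

1177 × 1665 mm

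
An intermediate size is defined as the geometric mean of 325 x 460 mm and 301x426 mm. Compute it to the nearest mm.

313 × 443 mm

Short side: √(325 · 301) = √97825 ≈ 312.8 → 313 mm
Long side: √(460 · 426) = √195960 ≈ 442.7 → 443 mm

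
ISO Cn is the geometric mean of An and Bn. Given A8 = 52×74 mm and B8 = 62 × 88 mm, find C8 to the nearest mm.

57 × 81 mm

Short side: √(52 · 62) = √3224 ≈ 56.8 → 57 mm
Long side: √(74 · 88) = √6512 ≈ 80.7 → 81 mm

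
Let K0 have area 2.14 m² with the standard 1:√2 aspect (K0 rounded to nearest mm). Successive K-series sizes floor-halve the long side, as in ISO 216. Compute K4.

Let K0's short side be w mm. w · w√2 = 2.14 m² = 2,140,000 mm², so w ≈ 1230.1 mm and w√2 ≈ 1739.7 mm → K0 = 1230 × 1740 mm.
K1: ⌊1740/2⌋ × 1230 = 870 × 1230 mm
K2: ⌊1230/2⌋ × 870 = 615 × 870 mm
K3: ⌊870/2⌋ × 615 = 435 × 615 mm
K4: ⌊615/2⌋ × 435 = 307 × 435 mm

307 × 435 mm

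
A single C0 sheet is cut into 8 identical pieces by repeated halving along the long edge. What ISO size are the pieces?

8 = 2^3, so 3 halving steps.
C0 → C1 → … → C3 after 3 steps.

C3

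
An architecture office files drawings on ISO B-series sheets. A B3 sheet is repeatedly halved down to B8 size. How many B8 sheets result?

Each ISO step halves the sheet: 1 × B3 → 2 × B4 → 4 × B5 → 8 × B6 → …
From B3 to B8 is 5 halving steps: 2^5 = 32.

32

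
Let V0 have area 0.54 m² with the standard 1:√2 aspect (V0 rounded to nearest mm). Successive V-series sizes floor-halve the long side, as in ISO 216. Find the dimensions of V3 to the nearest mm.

218 × 309 mm

Let V0's short side be w mm. w · w√2 = 0.54 m² = 540,000 mm², so w ≈ 617.9 mm and w√2 ≈ 873.9 mm → V0 = 618 × 874 mm.
V1: ⌊874/2⌋ × 618 = 437 × 618 mm
V2: ⌊618/2⌋ × 437 = 309 × 437 mm
V3: ⌊437/2⌋ × 309 = 218 × 309 mm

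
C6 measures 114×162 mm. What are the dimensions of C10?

28 × 40 mm

C7: ⌊162/2⌋ × 114 = 81 × 114 mm
C8: ⌊114/2⌋ × 81 = 57 × 81 mm
C9: ⌊81/2⌋ × 57 = 40 × 57 mm
C10: ⌊57/2⌋ × 40 = 28 × 40 mm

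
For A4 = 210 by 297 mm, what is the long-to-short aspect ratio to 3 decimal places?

1.414

297 / 210 = 1.414
Matches √2 ≈ 1.414 — the ISO 216 defining ratio.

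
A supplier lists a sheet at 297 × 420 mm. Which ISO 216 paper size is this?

Aspect ratio 420/297 ≈ 1.414 — close to the ISO √2 ≈ 1.414.
In the A-series (A0 area = 1 m²): A3 = 297 × 420 mm.

A3 (297 × 420 mm)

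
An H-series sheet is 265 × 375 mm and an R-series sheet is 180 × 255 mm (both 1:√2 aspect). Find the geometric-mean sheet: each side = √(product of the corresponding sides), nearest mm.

Short side: √(265 · 180) = √47700 ≈ 218.4 → 218 mm
Long side: √(375 · 255) = √95625 ≈ 309.2 → 309 mm

218 × 309 mm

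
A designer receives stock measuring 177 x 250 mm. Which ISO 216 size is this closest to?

Aspect ratio 250/177 ≈ 1.412 — close to the ISO √2 ≈ 1.414.
In the B-series (B0 = 1000 × 1414 mm): B5 = 176 × 250 mm.
Off by 1 mm total — nearest standard size.

B5 (176 × 250 mm)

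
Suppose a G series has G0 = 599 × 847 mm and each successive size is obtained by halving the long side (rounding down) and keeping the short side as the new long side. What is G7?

G1 = 423 × 599 mm (from G0 by 1 halving).
G2: ⌊599/2⌋ × 423 = 299 × 423 mm
G3: ⌊423/2⌋ × 299 = 211 × 299 mm
G4: ⌊299/2⌋ × 211 = 149 × 211 mm
G5: ⌊211/2⌋ × 149 = 105 × 149 mm
G6: ⌊149/2⌋ × 105 = 74 × 105 mm
G7: ⌊105/2⌋ × 74 = 52 × 74 mm

52 × 74 mm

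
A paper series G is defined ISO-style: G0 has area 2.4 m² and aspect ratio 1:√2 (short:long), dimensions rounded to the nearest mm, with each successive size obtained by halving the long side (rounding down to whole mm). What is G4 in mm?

325 × 460 mm

Let G0's short side be w mm. w · w√2 = 2.4 m² = 2,400,000 mm², so w ≈ 1302.7 mm and w√2 ≈ 1842.3 mm → G0 = 1303 × 1842 mm.
G1: ⌊1842/2⌋ × 1303 = 921 × 1303 mm
G2: ⌊1303/2⌋ × 921 = 651 × 921 mm
G3: ⌊921/2⌋ × 651 = 460 × 651 mm
G4: ⌊651/2⌋ × 460 = 325 × 460 mm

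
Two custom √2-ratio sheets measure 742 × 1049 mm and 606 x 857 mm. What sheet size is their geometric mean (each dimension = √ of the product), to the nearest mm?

Short side: √(742 · 606) = √449652 ≈ 670.6 → 671 mm
Long side: √(1049 · 857) = √898993 ≈ 948.2 → 948 mm

671 × 948 mm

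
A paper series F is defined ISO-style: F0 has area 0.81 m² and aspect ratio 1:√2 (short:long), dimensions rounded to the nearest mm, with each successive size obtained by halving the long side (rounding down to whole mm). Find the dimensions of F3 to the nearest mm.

Let F0's short side be w mm. w · w√2 = 0.81 m² = 810,000 mm², so w ≈ 756.8 mm and w√2 ≈ 1070.3 mm → F0 = 757 × 1070 mm.
F1: ⌊1070/2⌋ × 757 = 535 × 757 mm
F2: ⌊757/2⌋ × 535 = 378 × 535 mm
F3: ⌊535/2⌋ × 378 = 267 × 378 mm

267 × 378 mm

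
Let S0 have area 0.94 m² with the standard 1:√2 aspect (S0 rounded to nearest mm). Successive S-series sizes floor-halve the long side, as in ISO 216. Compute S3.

288 × 407 mm

Let S0's short side be w mm. w · w√2 = 0.94 m² = 940,000 mm², so w ≈ 815.3 mm and w√2 ≈ 1153.0 mm → S0 = 815 × 1153 mm.
S1: ⌊1153/2⌋ × 815 = 576 × 815 mm
S2: ⌊815/2⌋ × 576 = 407 × 576 mm
S3: ⌊576/2⌋ × 407 = 288 × 407 mm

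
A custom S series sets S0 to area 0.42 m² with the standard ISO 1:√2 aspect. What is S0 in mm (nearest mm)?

545 × 771 mm

Let the short side be w mm. Then w · w√2 = 0.42 m² = 420,000 mm².
w² = 420,000/√2, so w ≈ 545.0 mm; long side = w√2 ≈ 770.7 mm.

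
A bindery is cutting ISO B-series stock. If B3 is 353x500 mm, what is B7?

B4: ⌊500/2⌋ × 353 = 250 × 353 mm
B5: ⌊353/2⌋ × 250 = 176 × 250 mm
B6: ⌊250/2⌋ × 176 = 125 × 176 mm
B7: ⌊176/2⌋ × 125 = 88 × 125 mm

88 × 125 mm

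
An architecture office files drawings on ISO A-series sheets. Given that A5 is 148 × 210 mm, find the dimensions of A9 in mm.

A6: ⌊210/2⌋ × 148 = 105 × 148 mm
A7: ⌊148/2⌋ × 105 = 74 × 105 mm
A8: ⌊105/2⌋ × 74 = 52 × 74 mm
A9: ⌊74/2⌋ × 52 = 37 × 52 mm

37 × 52 mm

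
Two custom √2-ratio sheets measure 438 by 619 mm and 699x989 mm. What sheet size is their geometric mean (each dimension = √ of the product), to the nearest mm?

Short side: √(438 · 699) = √306162 ≈ 553.3 → 553 mm
Long side: √(619 · 989) = √612191 ≈ 782.4 → 782 mm

553 × 782 mm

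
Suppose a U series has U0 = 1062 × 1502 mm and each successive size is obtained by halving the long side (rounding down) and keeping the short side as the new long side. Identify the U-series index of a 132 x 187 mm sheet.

U0: 1062 × 1502 mm
U1: 751 × 1062 mm
U2: 531 × 751 mm
U3: 375 × 531 mm
U4: 265 × 375 mm
U5: 187 × 265 mm
U6: 132 × 187 mm
U7: 93 × 132 mm
→ matches U6.

U6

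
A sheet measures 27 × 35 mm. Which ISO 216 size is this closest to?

A10 (26 × 37 mm)

Aspect ratio 35/27 ≈ 1.296 (ISO target is √2 ≈ 1.414).
In the A-series (A0 area = 1 m²): A10 = 26 × 37 mm.
Off by 3 mm total — nearest standard size.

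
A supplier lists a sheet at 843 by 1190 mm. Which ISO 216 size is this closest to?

Aspect ratio 1190/843 ≈ 1.412 — close to the ISO √2 ≈ 1.414.
In the A-series (A0 area = 1 m²): A0 = 841 × 1189 mm.
Off by 3 mm total — nearest standard size.

A0 (841 × 1189 mm)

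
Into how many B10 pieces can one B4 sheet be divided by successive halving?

Each ISO step halves the sheet: 1 × B4 → 2 × B5 → 4 × B6 → 8 × B7 → …
From B4 to B10 is 6 halving steps: 2^6 = 64.

64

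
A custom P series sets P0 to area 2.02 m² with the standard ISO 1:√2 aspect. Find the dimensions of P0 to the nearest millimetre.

1195 × 1690 mm

Let the short side be w mm. Then w · w√2 = 2.02 m² = 2,020,000 mm².
w² = 2,020,000/√2, so w ≈ 1195.1 mm; long side = w√2 ≈ 1690.2 mm.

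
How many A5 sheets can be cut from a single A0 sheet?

Each ISO step halves the sheet: 1 × A0 → 2 × A1 → 4 × A2 → 8 × A3 → …
From A0 to A5 is 5 halving steps: 2^5 = 32.

32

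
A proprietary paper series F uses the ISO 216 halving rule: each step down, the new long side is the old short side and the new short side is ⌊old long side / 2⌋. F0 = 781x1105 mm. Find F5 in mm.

138 × 195 mm

F1: ⌊1105/2⌋ × 781 = 552 × 781 mm
F2: ⌊781/2⌋ × 552 = 390 × 552 mm
F3: ⌊552/2⌋ × 390 = 276 × 390 mm
F4: ⌊390/2⌋ × 276 = 195 × 276 mm
F5: ⌊276/2⌋ × 195 = 138 × 195 mm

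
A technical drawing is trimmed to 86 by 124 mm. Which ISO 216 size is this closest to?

B7 (88 × 125 mm)

Aspect ratio 124/86 ≈ 1.442 (ISO target is √2 ≈ 1.414).
In the B-series (B0 = 1000 × 1414 mm): B7 = 88 × 125 mm.
Off by 3 mm total — nearest standard size.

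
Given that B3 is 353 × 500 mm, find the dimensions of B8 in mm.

B4: ⌊500/2⌋ × 353 = 250 × 353 mm
B5: ⌊353/2⌋ × 250 = 176 × 250 mm
B6: ⌊250/2⌋ × 176 = 125 × 176 mm
B7: ⌊176/2⌋ × 125 = 88 × 125 mm
B8: ⌊125/2⌋ × 88 = 62 × 88 mm

62 × 88 mm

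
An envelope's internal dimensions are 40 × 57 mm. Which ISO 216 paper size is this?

Aspect ratio 57/40 ≈ 1.425 — close to the ISO √2 ≈ 1.414.
In the C-series (envelope sizes, between A and B): C9 = 40 × 57 mm.

C9 (40 × 57 mm)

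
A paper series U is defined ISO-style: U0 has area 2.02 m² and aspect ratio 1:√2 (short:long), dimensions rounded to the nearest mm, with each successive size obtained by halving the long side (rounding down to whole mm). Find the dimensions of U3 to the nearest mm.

422 × 597 mm

Let U0's short side be w mm. w · w√2 = 2.02 m² = 2,020,000 mm², so w ≈ 1195.1 mm and w√2 ≈ 1690.2 mm → U0 = 1195 × 1690 mm.
U1: ⌊1690/2⌋ × 1195 = 845 × 1195 mm
U2: ⌊1195/2⌋ × 845 = 597 × 845 mm
U3: ⌊845/2⌋ × 597 = 422 × 597 mm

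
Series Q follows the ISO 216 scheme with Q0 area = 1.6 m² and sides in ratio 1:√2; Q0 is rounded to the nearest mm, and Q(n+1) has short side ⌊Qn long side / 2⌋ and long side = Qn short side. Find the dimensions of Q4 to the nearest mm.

Let Q0's short side be w mm. w · w√2 = 1.6 m² = 1,600,000 mm², so w ≈ 1063.7 mm and w√2 ≈ 1504.2 mm → Q0 = 1064 × 1504 mm.
Q1: ⌊1504/2⌋ × 1064 = 752 × 1064 mm
Q2: ⌊1064/2⌋ × 752 = 532 × 752 mm
Q3: ⌊752/2⌋ × 532 = 376 × 532 mm
Q4: ⌊532/2⌋ × 376 = 266 × 376 mm

266 × 376 mm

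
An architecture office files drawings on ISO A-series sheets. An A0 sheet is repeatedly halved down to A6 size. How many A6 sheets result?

64

Each ISO step halves the sheet: 1 × A0 → 2 × A1 → 4 × A2 → 8 × A3 → …
From A0 to A6 is 6 halving steps: 2^6 = 64.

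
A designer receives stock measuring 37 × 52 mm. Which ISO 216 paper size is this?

A9 (37 × 52 mm)

Aspect ratio 52/37 ≈ 1.405 — close to the ISO √2 ≈ 1.414.
In the A-series (A0 area = 1 m²): A9 = 37 × 52 mm.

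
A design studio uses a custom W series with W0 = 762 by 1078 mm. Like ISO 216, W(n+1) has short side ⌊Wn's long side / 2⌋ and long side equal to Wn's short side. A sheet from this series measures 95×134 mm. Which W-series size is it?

W0: 762 × 1078 mm
W1: 539 × 762 mm
W2: 381 × 539 mm
W3: 269 × 381 mm
W4: 190 × 269 mm
W5: 134 × 190 mm
W6: 95 × 134 mm
W7: 67 × 95 mm
→ matches W6.

W6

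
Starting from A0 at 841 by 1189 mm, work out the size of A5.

148 × 210 mm

A1: ⌊1189/2⌋ × 841 = 594 × 841 mm
A2: ⌊841/2⌋ × 594 = 420 × 594 mm
A3: ⌊594/2⌋ × 420 = 297 × 420 mm
A4: ⌊420/2⌋ × 297 = 210 × 297 mm
A5: ⌊297/2⌋ × 210 = 148 × 210 mm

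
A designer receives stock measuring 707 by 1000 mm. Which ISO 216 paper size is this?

B1 (707 × 1000 mm)

Aspect ratio 1000/707 ≈ 1.414 — close to the ISO √2 ≈ 1.414.
In the B-series (B0 = 1000 × 1414 mm): B1 = 707 × 1000 mm.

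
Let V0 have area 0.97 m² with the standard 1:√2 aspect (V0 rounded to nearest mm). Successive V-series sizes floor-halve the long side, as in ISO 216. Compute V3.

Let V0's short side be w mm. w · w√2 = 0.97 m² = 970,000 mm², so w ≈ 828.2 mm and w√2 ≈ 1171.2 mm → V0 = 828 × 1171 mm.
V1: ⌊1171/2⌋ × 828 = 585 × 828 mm
V2: ⌊828/2⌋ × 585 = 414 × 585 mm
V3: ⌊585/2⌋ × 414 = 292 × 414 mm

292 × 414 mm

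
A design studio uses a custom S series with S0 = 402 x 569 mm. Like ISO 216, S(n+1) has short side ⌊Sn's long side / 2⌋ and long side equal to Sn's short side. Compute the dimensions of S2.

S1: ⌊569/2⌋ × 402 = 284 × 402 mm
S2: ⌊402/2⌋ × 284 = 201 × 284 mm

201 × 284 mm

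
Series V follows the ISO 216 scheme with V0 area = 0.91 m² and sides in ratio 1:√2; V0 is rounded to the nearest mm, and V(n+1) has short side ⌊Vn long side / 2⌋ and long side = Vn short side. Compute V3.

283 × 401 mm

Let V0's short side be w mm. w · w√2 = 0.91 m² = 910,000 mm², so w ≈ 802.2 mm and w√2 ≈ 1134.4 mm → V0 = 802 × 1134 mm.
V1: ⌊1134/2⌋ × 802 = 567 × 802 mm
V2: ⌊802/2⌋ × 567 = 401 × 567 mm
V3: ⌊567/2⌋ × 401 = 283 × 401 mm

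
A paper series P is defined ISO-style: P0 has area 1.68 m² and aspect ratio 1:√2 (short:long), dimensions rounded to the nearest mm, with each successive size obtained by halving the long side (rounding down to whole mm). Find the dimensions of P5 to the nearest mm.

192 × 272 mm

Let P0's short side be w mm. w · w√2 = 1.68 m² = 1,680,000 mm², so w ≈ 1089.9 mm and w√2 ≈ 1541.4 mm → P0 = 1090 × 1541 mm.
P1: ⌊1541/2⌋ × 1090 = 770 × 1090 mm
P2: ⌊1090/2⌋ × 770 = 545 × 770 mm
P3: ⌊770/2⌋ × 545 = 385 × 545 mm
P4: ⌊545/2⌋ × 385 = 272 × 385 mm
P5: ⌊385/2⌋ × 272 = 192 × 272 mm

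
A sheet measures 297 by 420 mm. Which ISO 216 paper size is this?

Aspect ratio 420/297 ≈ 1.414 — close to the ISO √2 ≈ 1.414.
In the A-series (A0 area = 1 m²): A3 = 297 × 420 mm.

A3 (297 × 420 mm)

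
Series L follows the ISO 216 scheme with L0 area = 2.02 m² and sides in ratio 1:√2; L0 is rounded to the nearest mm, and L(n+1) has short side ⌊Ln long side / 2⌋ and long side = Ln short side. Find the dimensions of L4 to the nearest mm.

Let L0's short side be w mm. w · w√2 = 2.02 m² = 2,020,000 mm², so w ≈ 1195.1 mm and w√2 ≈ 1690.2 mm → L0 = 1195 × 1690 mm.
L1: ⌊1690/2⌋ × 1195 = 845 × 1195 mm
L2: ⌊1195/2⌋ × 845 = 597 × 845 mm
L3: ⌊845/2⌋ × 597 = 422 × 597 mm
L4: ⌊597/2⌋ × 422 = 298 × 422 mm

298 × 422 mm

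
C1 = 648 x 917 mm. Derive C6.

C2: ⌊917/2⌋ × 648 = 458 × 648 mm
C3: ⌊648/2⌋ × 458 = 324 × 458 mm
C4: ⌊458/2⌋ × 324 = 229 × 324 mm
C5: ⌊324/2⌋ × 229 = 162 × 229 mm
C6: ⌊229/2⌋ × 162 = 114 × 162 mm

114 × 162 mm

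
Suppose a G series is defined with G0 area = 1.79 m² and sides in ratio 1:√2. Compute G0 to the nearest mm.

1125 × 1591 mm

Let the short side be w mm. Then w · w√2 = 1.79 m² = 1,790,000 mm².
w² = 1,790,000/√2, so w ≈ 1125.0 mm; long side = w√2 ≈ 1591.1 mm.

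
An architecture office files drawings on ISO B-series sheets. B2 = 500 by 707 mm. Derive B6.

B3: ⌊707/2⌋ × 500 = 353 × 500 mm
B4: ⌊500/2⌋ × 353 = 250 × 353 mm
B5: ⌊353/2⌋ × 250 = 176 × 250 mm
B6: ⌊250/2⌋ × 176 = 125 × 176 mm

125 × 176 mm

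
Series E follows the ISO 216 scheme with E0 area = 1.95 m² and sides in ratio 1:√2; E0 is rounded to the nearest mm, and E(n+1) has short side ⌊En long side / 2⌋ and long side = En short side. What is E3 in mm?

415 × 587 mm

Let E0's short side be w mm. w · w√2 = 1.95 m² = 1,950,000 mm², so w ≈ 1174.2 mm and w√2 ≈ 1660.6 mm → E0 = 1174 × 1661 mm.
E1: ⌊1661/2⌋ × 1174 = 830 × 1174 mm
E2: ⌊1174/2⌋ × 830 = 587 × 830 mm
E3: ⌊830/2⌋ × 587 = 415 × 587 mm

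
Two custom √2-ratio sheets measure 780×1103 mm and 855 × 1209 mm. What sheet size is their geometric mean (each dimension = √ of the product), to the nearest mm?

817 × 1155 mm

Short side: √(780 · 855) = √666900 ≈ 816.6 → 817 mm
Long side: √(1103 · 1209) = √1333527 ≈ 1154.8 → 1155 mm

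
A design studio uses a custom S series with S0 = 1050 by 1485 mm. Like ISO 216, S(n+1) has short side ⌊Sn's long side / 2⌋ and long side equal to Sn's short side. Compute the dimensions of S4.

S1 = 742 × 1050 mm (from S0 by 1 halving).
S2: ⌊1050/2⌋ × 742 = 525 × 742 mm
S3: ⌊742/2⌋ × 525 = 371 × 525 mm
S4: ⌊525/2⌋ × 371 = 262 × 371 mm

262 × 371 mm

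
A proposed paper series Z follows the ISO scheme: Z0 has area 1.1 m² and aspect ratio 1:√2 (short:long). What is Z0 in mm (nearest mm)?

882 × 1247 mm

Let the short side be w mm. Then w · w√2 = 1.1 m² = 1,100,000 mm².
w² = 1,100,000/√2, so w ≈ 881.9 mm; long side = w√2 ≈ 1247.3 mm.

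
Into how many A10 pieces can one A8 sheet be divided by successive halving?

A8 = 52 × 74 mm; A10 = 26 × 37 mm.
Each halving step doubles the count; 2 steps from A8 to A10.
2^2 = 4.

4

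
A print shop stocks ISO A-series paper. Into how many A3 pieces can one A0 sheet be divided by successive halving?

A0 = 841 × 1189 mm; A3 = 297 × 420 mm.
Each halving step doubles the count; 3 steps from A0 to A3.
2^3 = 8.

8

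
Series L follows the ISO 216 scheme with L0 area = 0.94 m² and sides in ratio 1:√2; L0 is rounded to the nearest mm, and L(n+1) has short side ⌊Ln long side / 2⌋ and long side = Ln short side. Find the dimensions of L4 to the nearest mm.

203 × 288 mm

Let L0's short side be w mm. w · w√2 = 0.94 m² = 940,000 mm², so w ≈ 815.3 mm and w√2 ≈ 1153.0 mm → L0 = 815 × 1153 mm.
L1: ⌊1153/2⌋ × 815 = 576 × 815 mm
L2: ⌊815/2⌋ × 576 = 407 × 576 mm
L3: ⌊576/2⌋ × 407 = 288 × 407 mm
L4: ⌊407/2⌋ × 288 = 203 × 288 mm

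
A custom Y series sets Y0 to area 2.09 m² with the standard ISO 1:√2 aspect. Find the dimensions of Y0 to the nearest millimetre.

Let the short side be w mm. Then w · w√2 = 2.09 m² = 2,090,000 mm².
w² = 2,090,000/√2, so w ≈ 1215.7 mm; long side = w√2 ≈ 1719.2 mm.

1216 × 1719 mm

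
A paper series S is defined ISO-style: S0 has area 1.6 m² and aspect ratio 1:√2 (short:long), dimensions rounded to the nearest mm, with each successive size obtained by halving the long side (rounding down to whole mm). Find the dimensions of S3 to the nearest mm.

376 × 532 mm

Let S0's short side be w mm. w · w√2 = 1.6 m² = 1,600,000 mm², so w ≈ 1063.7 mm and w√2 ≈ 1504.2 mm → S0 = 1064 × 1504 mm.
S1: ⌊1504/2⌋ × 1064 = 752 × 1064 mm
S2: ⌊1064/2⌋ × 752 = 532 × 752 mm
S3: ⌊752/2⌋ × 532 = 376 × 532 mm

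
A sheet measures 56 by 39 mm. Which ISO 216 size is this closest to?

Aspect ratio 56/39 ≈ 1.436 (ISO target is √2 ≈ 1.414).
In the C-series (envelope sizes, between A and B): C9 = 40 × 57 mm.
Off by 2 mm total — nearest standard size.

C9 (40 × 57 mm)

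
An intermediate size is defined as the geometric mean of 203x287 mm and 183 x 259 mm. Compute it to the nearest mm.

193 × 273 mm

Short side: √(203 · 183) = √37149 ≈ 192.7 → 193 mm
Long side: √(287 · 259) = √74333 ≈ 272.6 → 273 mm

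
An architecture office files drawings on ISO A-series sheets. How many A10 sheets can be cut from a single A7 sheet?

Each ISO step halves the sheet: 1 × A7 → 2 × A8 → 4 × A9 → 8 × A10
From A7 to A10 is 3 halving steps: 2^3 = 8.

8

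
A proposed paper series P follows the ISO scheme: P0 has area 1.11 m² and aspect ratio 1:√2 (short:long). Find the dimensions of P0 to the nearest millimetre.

Let the short side be w mm. Then w · w√2 = 1.11 m² = 1,110,000 mm².
w² = 1,110,000/√2, so w ≈ 885.9 mm; long side = w√2 ≈ 1252.9 mm.

886 × 1253 mm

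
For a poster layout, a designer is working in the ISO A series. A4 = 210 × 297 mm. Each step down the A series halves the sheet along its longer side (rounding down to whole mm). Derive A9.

37 × 52 mm

A5: ⌊297/2⌋ × 210 = 148 × 210 mm
A6: ⌊210/2⌋ × 148 = 105 × 148 mm
A7: ⌊148/2⌋ × 105 = 74 × 105 mm
A8: ⌊105/2⌋ × 74 = 52 × 74 mm
A9: ⌊74/2⌋ × 52 = 37 × 52 mm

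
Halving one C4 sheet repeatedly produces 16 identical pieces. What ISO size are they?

16 = 2^4, so 4 halving steps.
C4 → C5 → … → C8 after 4 steps.

C8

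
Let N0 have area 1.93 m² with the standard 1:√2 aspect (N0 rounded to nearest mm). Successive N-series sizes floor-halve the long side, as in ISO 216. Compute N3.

Let N0's short side be w mm. w · w√2 = 1.93 m² = 1,930,000 mm², so w ≈ 1168.2 mm and w√2 ≈ 1652.1 mm → N0 = 1168 × 1652 mm.
N1: ⌊1652/2⌋ × 1168 = 826 × 1168 mm
N2: ⌊1168/2⌋ × 826 = 584 × 826 mm
N3: ⌊826/2⌋ × 584 = 413 × 584 mm

413 × 584 mm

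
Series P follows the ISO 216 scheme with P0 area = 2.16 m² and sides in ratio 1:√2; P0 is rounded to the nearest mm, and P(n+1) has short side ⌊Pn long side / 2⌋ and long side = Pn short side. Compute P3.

437 × 618 mm

Let P0's short side be w mm. w · w√2 = 2.16 m² = 2,160,000 mm², so w ≈ 1235.9 mm and w√2 ≈ 1747.8 mm → P0 = 1236 × 1748 mm.
P1: ⌊1748/2⌋ × 1236 = 874 × 1236 mm
P2: ⌊1236/2⌋ × 874 = 618 × 874 mm
P3: ⌊874/2⌋ × 618 = 437 × 618 mm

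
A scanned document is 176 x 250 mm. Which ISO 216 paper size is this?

B5 (176 × 250 mm)

Aspect ratio 250/176 ≈ 1.420 — close to the ISO √2 ≈ 1.414.
In the B-series (B0 = 1000 × 1414 mm): B5 = 176 × 250 mm.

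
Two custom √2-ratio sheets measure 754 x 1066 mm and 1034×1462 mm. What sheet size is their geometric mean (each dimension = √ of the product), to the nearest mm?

883 × 1248 mm

Short side: √(754 · 1034) = √779636 ≈ 883.0 → 883 mm
Long side: √(1066 · 1462) = √1558492 ≈ 1248.4 → 1248 mm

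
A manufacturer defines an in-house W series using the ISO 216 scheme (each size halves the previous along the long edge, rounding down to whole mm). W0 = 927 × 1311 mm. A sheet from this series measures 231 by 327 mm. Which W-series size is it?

W0: 927 × 1311 mm
W1: 655 × 927 mm
W2: 463 × 655 mm
W3: 327 × 463 mm
W4: 231 × 327 mm
W5: 163 × 231 mm
→ matches W4.

W4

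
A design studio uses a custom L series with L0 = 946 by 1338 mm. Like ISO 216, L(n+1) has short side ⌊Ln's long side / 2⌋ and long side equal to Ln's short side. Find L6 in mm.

118 × 167 mm

L1: ⌊1338/2⌋ × 946 = 669 × 946 mm
L2: ⌊946/2⌋ × 669 = 473 × 669 mm
L3: ⌊669/2⌋ × 473 = 334 × 473 mm
L4: ⌊473/2⌋ × 334 = 236 × 334 mm
L5: ⌊334/2⌋ × 236 = 167 × 236 mm
L6: ⌊236/2⌋ × 167 = 118 × 167 mm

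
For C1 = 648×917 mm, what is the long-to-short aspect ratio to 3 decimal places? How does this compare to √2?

917 / 648 = 1.415
Matches √2 ≈ 1.414 — the ISO 216 defining ratio.

1.415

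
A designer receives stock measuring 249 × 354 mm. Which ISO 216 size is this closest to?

B4 (250 × 353 mm)

Aspect ratio 354/249 ≈ 1.422 — close to the ISO √2 ≈ 1.414.
In the B-series (B0 = 1000 × 1414 mm): B4 = 250 × 353 mm.
Off by 2 mm total — nearest standard size.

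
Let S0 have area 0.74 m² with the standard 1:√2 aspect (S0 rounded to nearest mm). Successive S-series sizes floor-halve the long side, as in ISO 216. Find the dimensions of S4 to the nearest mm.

Let S0's short side be w mm. w · w√2 = 0.74 m² = 740,000 mm², so w ≈ 723.4 mm and w√2 ≈ 1023.0 mm → S0 = 723 × 1023 mm.
S1: ⌊1023/2⌋ × 723 = 511 × 723 mm
S2: ⌊723/2⌋ × 511 = 361 × 511 mm
S3: ⌊511/2⌋ × 361 = 255 × 361 mm
S4: ⌊361/2⌋ × 255 = 180 × 255 mm

180 × 255 mm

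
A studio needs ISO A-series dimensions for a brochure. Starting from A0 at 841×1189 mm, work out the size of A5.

A1: ⌊1189/2⌋ × 841 = 594 × 841 mm
A2: ⌊841/2⌋ × 594 = 420 × 594 mm
A3: ⌊594/2⌋ × 420 = 297 × 420 mm
A4: ⌊420/2⌋ × 297 = 210 × 297 mm
A5: ⌊297/2⌋ × 210 = 148 × 210 mm

148 × 210 mm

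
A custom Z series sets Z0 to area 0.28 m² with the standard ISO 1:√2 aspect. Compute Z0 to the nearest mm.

Let the short side be w mm. Then w · w√2 = 0.28 m² = 280,000 mm².
w² = 280,000/√2, so w ≈ 445.0 mm; long side = w√2 ≈ 629.3 mm.

445 × 629 mm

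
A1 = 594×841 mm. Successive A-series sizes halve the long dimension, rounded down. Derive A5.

A2: ⌊841/2⌋ × 594 = 420 × 594 mm
A3: ⌊594/2⌋ × 420 = 297 × 420 mm
A4: ⌊420/2⌋ × 297 = 210 × 297 mm
A5: ⌊297/2⌋ × 210 = 148 × 210 mm

148 × 210 mm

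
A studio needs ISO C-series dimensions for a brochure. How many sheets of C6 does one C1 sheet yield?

32

Each ISO step halves the sheet: 1 × C1 → 2 × C2 → 4 × C3 → 8 × C4 → …
From C1 to C6 is 5 halving steps: 2^5 = 32.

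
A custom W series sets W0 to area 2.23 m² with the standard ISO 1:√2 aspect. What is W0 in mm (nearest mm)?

Let the short side be w mm. Then w · w√2 = 2.23 m² = 2,230,000 mm².
w² = 2,230,000/√2, so w ≈ 1255.7 mm; long side = w√2 ≈ 1775.9 mm.

1256 × 1776 mm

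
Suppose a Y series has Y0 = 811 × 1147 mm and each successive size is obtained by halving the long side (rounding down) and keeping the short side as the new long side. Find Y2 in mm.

405 × 573 mm

Y1: ⌊1147/2⌋ × 811 = 573 × 811 mm
Y2: ⌊811/2⌋ × 573 = 405 × 573 mm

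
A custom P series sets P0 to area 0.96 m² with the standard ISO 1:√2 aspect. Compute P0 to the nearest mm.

824 × 1165 mm

Let the short side be w mm. Then w · w√2 = 0.96 m² = 960,000 mm².
w² = 960,000/√2, so w ≈ 823.9 mm; long side = w√2 ≈ 1165.2 mm.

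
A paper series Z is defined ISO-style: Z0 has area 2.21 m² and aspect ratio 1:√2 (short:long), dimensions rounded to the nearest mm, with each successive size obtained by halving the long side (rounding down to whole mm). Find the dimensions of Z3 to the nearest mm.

442 × 625 mm

Let Z0's short side be w mm. w · w√2 = 2.21 m² = 2,210,000 mm², so w ≈ 1250.1 mm and w√2 ≈ 1767.9 mm → Z0 = 1250 × 1768 mm.
Z1: ⌊1768/2⌋ × 1250 = 884 × 1250 mm
Z2: ⌊1250/2⌋ × 884 = 625 × 884 mm
Z3: ⌊884/2⌋ × 625 = 442 × 625 mm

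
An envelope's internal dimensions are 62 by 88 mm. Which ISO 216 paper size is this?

Aspect ratio 88/62 ≈ 1.419 — close to the ISO √2 ≈ 1.414.
In the B-series (B0 = 1000 × 1414 mm): B8 = 62 × 88 mm.

B8 (62 × 88 mm)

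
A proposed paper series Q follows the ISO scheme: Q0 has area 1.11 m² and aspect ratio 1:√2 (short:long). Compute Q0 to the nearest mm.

886 × 1253 mm

Let the short side be w mm. Then w · w√2 = 1.11 m² = 1,110,000 mm².
w² = 1,110,000/√2, so w ≈ 885.9 mm; long side = w√2 ≈ 1252.9 mm.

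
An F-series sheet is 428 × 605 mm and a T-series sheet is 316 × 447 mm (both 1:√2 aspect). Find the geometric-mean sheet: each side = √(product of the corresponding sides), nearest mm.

368 × 520 mm

Short side: √(428 · 316) = √135248 ≈ 367.8 → 368 mm
Long side: √(605 · 447) = √270435 ≈ 520.0 → 520 mm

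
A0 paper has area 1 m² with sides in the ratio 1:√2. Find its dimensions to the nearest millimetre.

Let the short side be w mm. Then the long side is w√2 and w · w√2 = 10⁶ mm².
w² = 10⁶/√2, so w = 1000 / 2^(1/4) ≈ 840.9 mm; long side = 1000 · 2^(1/4) ≈ 1189.2 mm.

841 × 1189 mm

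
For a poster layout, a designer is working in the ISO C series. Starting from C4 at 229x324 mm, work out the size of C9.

40 × 57 mm

C5: ⌊324/2⌋ × 229 = 162 × 229 mm
C6: ⌊229/2⌋ × 162 = 114 × 162 mm
C7: ⌊162/2⌋ × 114 = 81 × 114 mm
C8: ⌊114/2⌋ × 81 = 57 × 81 mm
C9: ⌊81/2⌋ × 57 = 40 × 57 mm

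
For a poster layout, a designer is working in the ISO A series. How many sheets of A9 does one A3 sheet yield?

Each ISO step halves the sheet: 1 × A3 → 2 × A4 → 4 × A5 → 8 × A6 → …
From A3 to A9 is 6 halving steps: 2^6 = 64.

64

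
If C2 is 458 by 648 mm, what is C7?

C3: ⌊648/2⌋ × 458 = 324 × 458 mm
C4: ⌊458/2⌋ × 324 = 229 × 324 mm
C5: ⌊324/2⌋ × 229 = 162 × 229 mm
C6: ⌊229/2⌋ × 162 = 114 × 162 mm
C7: ⌊162/2⌋ × 114 = 81 × 114 mm

81 × 114 mm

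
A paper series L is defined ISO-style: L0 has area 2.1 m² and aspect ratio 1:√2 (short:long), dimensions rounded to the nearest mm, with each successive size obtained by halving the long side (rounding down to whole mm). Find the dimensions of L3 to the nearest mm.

Let L0's short side be w mm. w · w√2 = 2.1 m² = 2,100,000 mm², so w ≈ 1218.6 mm and w√2 ≈ 1723.3 mm → L0 = 1219 × 1723 mm.
L1: ⌊1723/2⌋ × 1219 = 861 × 1219 mm
L2: ⌊1219/2⌋ × 861 = 609 × 861 mm
L3: ⌊861/2⌋ × 609 = 430 × 609 mm

430 × 609 mm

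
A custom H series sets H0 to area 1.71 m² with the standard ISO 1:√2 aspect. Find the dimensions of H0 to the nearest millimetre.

1100 × 1555 mm

Let the short side be w mm. Then w · w√2 = 1.71 m² = 1,710,000 mm².
w² = 1,710,000/√2, so w ≈ 1099.6 mm; long side = w√2 ≈ 1555.1 mm.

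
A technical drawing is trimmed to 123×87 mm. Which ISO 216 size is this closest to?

B7 (88 × 125 mm)

Aspect ratio 123/87 ≈ 1.414 — close to the ISO √2 ≈ 1.414.
In the B-series (B0 = 1000 × 1414 mm): B7 = 88 × 125 mm.
Off by 3 mm total — nearest standard size.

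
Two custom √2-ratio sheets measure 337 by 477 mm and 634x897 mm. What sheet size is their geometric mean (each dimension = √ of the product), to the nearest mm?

462 × 654 mm

Short side: √(337 · 634) = √213658 ≈ 462.2 → 462 mm
Long side: √(477 · 897) = √427869 ≈ 654.1 → 654 mm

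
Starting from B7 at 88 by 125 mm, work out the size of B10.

B8: ⌊125/2⌋ × 88 = 62 × 88 mm
B9: ⌊88/2⌋ × 62 = 44 × 62 mm
B10: ⌊62/2⌋ × 44 = 31 × 44 mm

31 × 44 mm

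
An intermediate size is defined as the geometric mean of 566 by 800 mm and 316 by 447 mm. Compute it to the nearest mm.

Short side: √(566 · 316) = √178856 ≈ 422.9 → 423 mm
Long side: √(800 · 447) = √357600 ≈ 598.0 → 598 mm

423 × 598 mm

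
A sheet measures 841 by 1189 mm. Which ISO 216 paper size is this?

Aspect ratio 1189/841 ≈ 1.414 — close to the ISO √2 ≈ 1.414.
In the A-series (A0 area = 1 m²): A0 = 841 × 1189 mm.

A0 (841 × 1189 mm)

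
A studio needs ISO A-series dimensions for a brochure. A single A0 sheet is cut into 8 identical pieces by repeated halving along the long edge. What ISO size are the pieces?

8 = 2^3, so 3 halving steps.
A0 → A1 → … → A3 after 3 steps.

A3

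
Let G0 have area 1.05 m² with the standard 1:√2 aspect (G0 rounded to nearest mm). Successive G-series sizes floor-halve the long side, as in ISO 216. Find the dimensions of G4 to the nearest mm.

215 × 304 mm

Let G0's short side be w mm. w · w√2 = 1.05 m² = 1,050,000 mm², so w ≈ 861.7 mm and w√2 ≈ 1218.6 mm → G0 = 862 × 1219 mm.
G1: ⌊1219/2⌋ × 862 = 609 × 862 mm
G2: ⌊862/2⌋ × 609 = 431 × 609 mm
G3: ⌊609/2⌋ × 431 = 304 × 431 mm
G4: ⌊431/2⌋ × 304 = 215 × 304 mm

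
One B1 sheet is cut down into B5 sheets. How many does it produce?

B1 = 707 × 1000 mm; B5 = 176 × 250 mm.
Each halving step doubles the count; 4 steps from B1 to B5.
2^4 = 16.

16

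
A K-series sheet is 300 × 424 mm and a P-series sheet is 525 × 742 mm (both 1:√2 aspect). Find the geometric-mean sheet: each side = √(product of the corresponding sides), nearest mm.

397 × 561 mm

Short side: √(300 · 525) = √157500 ≈ 396.9 → 397 mm
Long side: √(424 · 742) = √314608 ≈ 560.9 → 561 mm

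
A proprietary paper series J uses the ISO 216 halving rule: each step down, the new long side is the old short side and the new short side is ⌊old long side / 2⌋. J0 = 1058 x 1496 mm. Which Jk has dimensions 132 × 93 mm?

J0: 1058 × 1496 mm
J1: 748 × 1058 mm
J2: 529 × 748 mm
J3: 374 × 529 mm
J4: 264 × 374 mm
J5: 187 × 264 mm
J6: 132 × 187 mm
J7: 93 × 132 mm
J8: 66 × 93 mm
→ matches J7.

J7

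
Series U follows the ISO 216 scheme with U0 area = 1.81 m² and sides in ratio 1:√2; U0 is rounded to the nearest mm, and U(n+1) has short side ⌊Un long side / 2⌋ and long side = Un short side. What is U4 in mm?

Let U0's short side be w mm. w · w√2 = 1.81 m² = 1,810,000 mm², so w ≈ 1131.3 mm and w√2 ≈ 1599.9 mm → U0 = 1131 × 1600 mm.
U1: ⌊1600/2⌋ × 1131 = 800 × 1131 mm
U2: ⌊1131/2⌋ × 800 = 565 × 800 mm
U3: ⌊800/2⌋ × 565 = 400 × 565 mm
U4: ⌊565/2⌋ × 400 = 282 × 400 mm

282 × 400 mm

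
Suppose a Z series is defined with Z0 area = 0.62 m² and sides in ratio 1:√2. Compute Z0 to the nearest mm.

662 × 936 mm

Let the short side be w mm. Then w · w√2 = 0.62 m² = 620,000 mm².
w² = 620,000/√2, so w ≈ 662.1 mm; long side = w√2 ≈ 936.4 mm.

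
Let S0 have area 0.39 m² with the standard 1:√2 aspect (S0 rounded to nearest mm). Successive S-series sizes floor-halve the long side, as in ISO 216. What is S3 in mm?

185 × 262 mm

Let S0's short side be w mm. w · w√2 = 0.39 m² = 390,000 mm², so w ≈ 525.1 mm and w√2 ≈ 742.7 mm → S0 = 525 × 743 mm.
S1: ⌊743/2⌋ × 525 = 371 × 525 mm
S2: ⌊525/2⌋ × 371 = 262 × 371 mm
S3: ⌊371/2⌋ × 262 = 185 × 262 mm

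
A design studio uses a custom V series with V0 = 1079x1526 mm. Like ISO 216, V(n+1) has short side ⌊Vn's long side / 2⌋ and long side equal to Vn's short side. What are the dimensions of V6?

134 × 190 mm

V1: ⌊1526/2⌋ × 1079 = 763 × 1079 mm
V2: ⌊1079/2⌋ × 763 = 539 × 763 mm
V3: ⌊763/2⌋ × 539 = 381 × 539 mm
V4: ⌊539/2⌋ × 381 = 269 × 381 mm
V5: ⌊381/2⌋ × 269 = 190 × 269 mm
V6: ⌊269/2⌋ × 190 = 134 × 190 mm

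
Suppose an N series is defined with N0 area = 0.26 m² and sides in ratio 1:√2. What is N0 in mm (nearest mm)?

429 × 606 mm

Let the short side be w mm. Then w · w√2 = 0.26 m² = 260,000 mm².
w² = 260,000/√2, so w ≈ 428.8 mm; long side = w√2 ≈ 606.4 mm.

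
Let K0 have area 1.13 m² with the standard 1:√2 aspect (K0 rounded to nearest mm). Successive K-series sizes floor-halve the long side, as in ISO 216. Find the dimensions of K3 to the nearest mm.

Let K0's short side be w mm. w · w√2 = 1.13 m² = 1,130,000 mm², so w ≈ 893.9 mm and w√2 ≈ 1264.1 mm → K0 = 894 × 1264 mm.
K1: ⌊1264/2⌋ × 894 = 632 × 894 mm
K2: ⌊894/2⌋ × 632 = 447 × 632 mm
K3: ⌊632/2⌋ × 447 = 316 × 447 mm

316 × 447 mm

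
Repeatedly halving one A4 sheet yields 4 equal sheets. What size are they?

A6

4 = 2^2, so 2 halving steps.
A4 → A5 → … → A6 after 2 steps.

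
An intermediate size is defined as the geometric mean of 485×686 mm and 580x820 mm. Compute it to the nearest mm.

Short side: √(485 · 580) = √281300 ≈ 530.4 → 530 mm
Long side: √(686 · 820) = √562520 ≈ 750.0 → 750 mm

530 × 750 mm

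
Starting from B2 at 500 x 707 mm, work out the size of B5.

176 × 250 mm

B3: ⌊707/2⌋ × 500 = 353 × 500 mm
B4: ⌊500/2⌋ × 353 = 250 × 353 mm
B5: ⌊353/2⌋ × 250 = 176 × 250 mm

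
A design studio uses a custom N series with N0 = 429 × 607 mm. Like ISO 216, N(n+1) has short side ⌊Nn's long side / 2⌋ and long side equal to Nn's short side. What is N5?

75 × 107 mm

N1 = 303 × 429 mm (from N0 by 1 halving).
N2: ⌊429/2⌋ × 303 = 214 × 303 mm
N3: ⌊303/2⌋ × 214 = 151 × 214 mm
N4: ⌊214/2⌋ × 151 = 107 × 151 mm
N5: ⌊151/2⌋ × 107 = 75 × 107 mm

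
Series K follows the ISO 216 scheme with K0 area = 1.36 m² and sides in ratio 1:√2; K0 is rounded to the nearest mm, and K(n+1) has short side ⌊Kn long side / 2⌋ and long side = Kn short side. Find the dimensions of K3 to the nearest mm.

Let K0's short side be w mm. w · w√2 = 1.36 m² = 1,360,000 mm², so w ≈ 980.6 mm and w√2 ≈ 1386.8 mm → K0 = 981 × 1387 mm.
K1: ⌊1387/2⌋ × 981 = 693 × 981 mm
K2: ⌊981/2⌋ × 693 = 490 × 693 mm
K3: ⌊693/2⌋ × 490 = 346 × 490 mm

346 × 490 mm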